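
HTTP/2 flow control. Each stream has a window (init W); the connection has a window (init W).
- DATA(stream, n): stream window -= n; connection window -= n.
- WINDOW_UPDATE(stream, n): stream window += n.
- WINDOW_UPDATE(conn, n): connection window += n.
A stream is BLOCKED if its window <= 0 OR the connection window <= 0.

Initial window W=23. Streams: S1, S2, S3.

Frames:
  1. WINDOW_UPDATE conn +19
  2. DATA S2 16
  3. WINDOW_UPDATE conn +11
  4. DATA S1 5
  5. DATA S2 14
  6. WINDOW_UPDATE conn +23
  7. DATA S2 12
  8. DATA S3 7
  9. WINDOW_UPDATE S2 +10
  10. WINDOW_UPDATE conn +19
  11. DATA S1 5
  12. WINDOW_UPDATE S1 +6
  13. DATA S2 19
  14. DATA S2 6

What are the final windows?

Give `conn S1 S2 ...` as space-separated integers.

Answer: 11 19 -34 16

Derivation:
Op 1: conn=42 S1=23 S2=23 S3=23 blocked=[]
Op 2: conn=26 S1=23 S2=7 S3=23 blocked=[]
Op 3: conn=37 S1=23 S2=7 S3=23 blocked=[]
Op 4: conn=32 S1=18 S2=7 S3=23 blocked=[]
Op 5: conn=18 S1=18 S2=-7 S3=23 blocked=[2]
Op 6: conn=41 S1=18 S2=-7 S3=23 blocked=[2]
Op 7: conn=29 S1=18 S2=-19 S3=23 blocked=[2]
Op 8: conn=22 S1=18 S2=-19 S3=16 blocked=[2]
Op 9: conn=22 S1=18 S2=-9 S3=16 blocked=[2]
Op 10: conn=41 S1=18 S2=-9 S3=16 blocked=[2]
Op 11: conn=36 S1=13 S2=-9 S3=16 blocked=[2]
Op 12: conn=36 S1=19 S2=-9 S3=16 blocked=[2]
Op 13: conn=17 S1=19 S2=-28 S3=16 blocked=[2]
Op 14: conn=11 S1=19 S2=-34 S3=16 blocked=[2]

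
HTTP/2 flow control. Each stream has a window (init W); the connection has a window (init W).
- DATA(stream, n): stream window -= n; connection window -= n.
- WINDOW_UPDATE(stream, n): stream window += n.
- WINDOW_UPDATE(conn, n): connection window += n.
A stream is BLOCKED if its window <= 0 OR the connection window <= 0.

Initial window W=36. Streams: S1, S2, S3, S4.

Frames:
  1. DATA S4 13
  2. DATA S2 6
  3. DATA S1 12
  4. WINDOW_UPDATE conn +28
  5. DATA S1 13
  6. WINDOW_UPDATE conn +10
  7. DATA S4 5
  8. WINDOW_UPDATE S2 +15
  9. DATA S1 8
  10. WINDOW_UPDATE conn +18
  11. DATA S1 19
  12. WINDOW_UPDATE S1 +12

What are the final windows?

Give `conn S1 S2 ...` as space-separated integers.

Op 1: conn=23 S1=36 S2=36 S3=36 S4=23 blocked=[]
Op 2: conn=17 S1=36 S2=30 S3=36 S4=23 blocked=[]
Op 3: conn=5 S1=24 S2=30 S3=36 S4=23 blocked=[]
Op 4: conn=33 S1=24 S2=30 S3=36 S4=23 blocked=[]
Op 5: conn=20 S1=11 S2=30 S3=36 S4=23 blocked=[]
Op 6: conn=30 S1=11 S2=30 S3=36 S4=23 blocked=[]
Op 7: conn=25 S1=11 S2=30 S3=36 S4=18 blocked=[]
Op 8: conn=25 S1=11 S2=45 S3=36 S4=18 blocked=[]
Op 9: conn=17 S1=3 S2=45 S3=36 S4=18 blocked=[]
Op 10: conn=35 S1=3 S2=45 S3=36 S4=18 blocked=[]
Op 11: conn=16 S1=-16 S2=45 S3=36 S4=18 blocked=[1]
Op 12: conn=16 S1=-4 S2=45 S3=36 S4=18 blocked=[1]

Answer: 16 -4 45 36 18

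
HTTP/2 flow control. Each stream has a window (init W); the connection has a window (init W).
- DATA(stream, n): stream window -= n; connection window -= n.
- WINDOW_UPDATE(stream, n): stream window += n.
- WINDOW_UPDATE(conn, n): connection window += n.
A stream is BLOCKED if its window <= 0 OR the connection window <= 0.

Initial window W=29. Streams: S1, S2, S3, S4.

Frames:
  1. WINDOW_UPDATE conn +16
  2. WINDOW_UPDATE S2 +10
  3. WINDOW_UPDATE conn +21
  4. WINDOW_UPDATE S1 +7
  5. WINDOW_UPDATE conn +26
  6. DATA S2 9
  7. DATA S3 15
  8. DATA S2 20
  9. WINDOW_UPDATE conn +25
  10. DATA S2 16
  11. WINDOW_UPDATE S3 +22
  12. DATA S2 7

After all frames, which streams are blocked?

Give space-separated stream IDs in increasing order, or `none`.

Op 1: conn=45 S1=29 S2=29 S3=29 S4=29 blocked=[]
Op 2: conn=45 S1=29 S2=39 S3=29 S4=29 blocked=[]
Op 3: conn=66 S1=29 S2=39 S3=29 S4=29 blocked=[]
Op 4: conn=66 S1=36 S2=39 S3=29 S4=29 blocked=[]
Op 5: conn=92 S1=36 S2=39 S3=29 S4=29 blocked=[]
Op 6: conn=83 S1=36 S2=30 S3=29 S4=29 blocked=[]
Op 7: conn=68 S1=36 S2=30 S3=14 S4=29 blocked=[]
Op 8: conn=48 S1=36 S2=10 S3=14 S4=29 blocked=[]
Op 9: conn=73 S1=36 S2=10 S3=14 S4=29 blocked=[]
Op 10: conn=57 S1=36 S2=-6 S3=14 S4=29 blocked=[2]
Op 11: conn=57 S1=36 S2=-6 S3=36 S4=29 blocked=[2]
Op 12: conn=50 S1=36 S2=-13 S3=36 S4=29 blocked=[2]

Answer: S2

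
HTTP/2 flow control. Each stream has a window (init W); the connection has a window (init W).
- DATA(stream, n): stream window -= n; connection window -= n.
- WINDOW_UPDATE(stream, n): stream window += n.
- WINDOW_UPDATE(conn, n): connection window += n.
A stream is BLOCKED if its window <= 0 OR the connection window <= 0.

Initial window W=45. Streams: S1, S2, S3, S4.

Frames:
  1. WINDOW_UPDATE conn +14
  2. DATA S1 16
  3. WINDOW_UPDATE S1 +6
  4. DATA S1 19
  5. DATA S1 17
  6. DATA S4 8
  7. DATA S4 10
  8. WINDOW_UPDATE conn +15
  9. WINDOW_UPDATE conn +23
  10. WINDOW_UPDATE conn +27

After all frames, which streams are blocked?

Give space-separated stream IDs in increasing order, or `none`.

Answer: S1

Derivation:
Op 1: conn=59 S1=45 S2=45 S3=45 S4=45 blocked=[]
Op 2: conn=43 S1=29 S2=45 S3=45 S4=45 blocked=[]
Op 3: conn=43 S1=35 S2=45 S3=45 S4=45 blocked=[]
Op 4: conn=24 S1=16 S2=45 S3=45 S4=45 blocked=[]
Op 5: conn=7 S1=-1 S2=45 S3=45 S4=45 blocked=[1]
Op 6: conn=-1 S1=-1 S2=45 S3=45 S4=37 blocked=[1, 2, 3, 4]
Op 7: conn=-11 S1=-1 S2=45 S3=45 S4=27 blocked=[1, 2, 3, 4]
Op 8: conn=4 S1=-1 S2=45 S3=45 S4=27 blocked=[1]
Op 9: conn=27 S1=-1 S2=45 S3=45 S4=27 blocked=[1]
Op 10: conn=54 S1=-1 S2=45 S3=45 S4=27 blocked=[1]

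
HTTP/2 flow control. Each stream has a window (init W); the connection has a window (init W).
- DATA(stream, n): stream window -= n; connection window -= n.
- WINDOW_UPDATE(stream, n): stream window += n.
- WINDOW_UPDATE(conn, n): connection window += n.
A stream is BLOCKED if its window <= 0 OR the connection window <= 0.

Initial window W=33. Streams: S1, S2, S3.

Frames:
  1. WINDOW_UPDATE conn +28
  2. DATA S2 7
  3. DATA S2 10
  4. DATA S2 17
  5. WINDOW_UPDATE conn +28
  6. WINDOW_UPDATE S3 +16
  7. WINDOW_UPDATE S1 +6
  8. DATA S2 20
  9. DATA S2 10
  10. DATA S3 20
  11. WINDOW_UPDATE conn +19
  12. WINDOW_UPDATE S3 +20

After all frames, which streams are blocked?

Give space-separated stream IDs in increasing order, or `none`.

Op 1: conn=61 S1=33 S2=33 S3=33 blocked=[]
Op 2: conn=54 S1=33 S2=26 S3=33 blocked=[]
Op 3: conn=44 S1=33 S2=16 S3=33 blocked=[]
Op 4: conn=27 S1=33 S2=-1 S3=33 blocked=[2]
Op 5: conn=55 S1=33 S2=-1 S3=33 blocked=[2]
Op 6: conn=55 S1=33 S2=-1 S3=49 blocked=[2]
Op 7: conn=55 S1=39 S2=-1 S3=49 blocked=[2]
Op 8: conn=35 S1=39 S2=-21 S3=49 blocked=[2]
Op 9: conn=25 S1=39 S2=-31 S3=49 blocked=[2]
Op 10: conn=5 S1=39 S2=-31 S3=29 blocked=[2]
Op 11: conn=24 S1=39 S2=-31 S3=29 blocked=[2]
Op 12: conn=24 S1=39 S2=-31 S3=49 blocked=[2]

Answer: S2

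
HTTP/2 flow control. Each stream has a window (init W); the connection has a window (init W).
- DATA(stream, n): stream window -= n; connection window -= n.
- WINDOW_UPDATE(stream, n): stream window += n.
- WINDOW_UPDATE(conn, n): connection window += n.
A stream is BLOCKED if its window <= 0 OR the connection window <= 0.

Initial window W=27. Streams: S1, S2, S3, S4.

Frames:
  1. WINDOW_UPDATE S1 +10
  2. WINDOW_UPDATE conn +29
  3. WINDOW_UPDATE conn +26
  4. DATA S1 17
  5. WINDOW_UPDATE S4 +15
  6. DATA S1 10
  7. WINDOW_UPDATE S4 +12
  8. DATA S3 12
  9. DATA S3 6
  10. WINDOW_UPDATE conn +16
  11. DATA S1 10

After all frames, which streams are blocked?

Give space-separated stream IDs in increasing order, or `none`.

Answer: S1

Derivation:
Op 1: conn=27 S1=37 S2=27 S3=27 S4=27 blocked=[]
Op 2: conn=56 S1=37 S2=27 S3=27 S4=27 blocked=[]
Op 3: conn=82 S1=37 S2=27 S3=27 S4=27 blocked=[]
Op 4: conn=65 S1=20 S2=27 S3=27 S4=27 blocked=[]
Op 5: conn=65 S1=20 S2=27 S3=27 S4=42 blocked=[]
Op 6: conn=55 S1=10 S2=27 S3=27 S4=42 blocked=[]
Op 7: conn=55 S1=10 S2=27 S3=27 S4=54 blocked=[]
Op 8: conn=43 S1=10 S2=27 S3=15 S4=54 blocked=[]
Op 9: conn=37 S1=10 S2=27 S3=9 S4=54 blocked=[]
Op 10: conn=53 S1=10 S2=27 S3=9 S4=54 blocked=[]
Op 11: conn=43 S1=0 S2=27 S3=9 S4=54 blocked=[1]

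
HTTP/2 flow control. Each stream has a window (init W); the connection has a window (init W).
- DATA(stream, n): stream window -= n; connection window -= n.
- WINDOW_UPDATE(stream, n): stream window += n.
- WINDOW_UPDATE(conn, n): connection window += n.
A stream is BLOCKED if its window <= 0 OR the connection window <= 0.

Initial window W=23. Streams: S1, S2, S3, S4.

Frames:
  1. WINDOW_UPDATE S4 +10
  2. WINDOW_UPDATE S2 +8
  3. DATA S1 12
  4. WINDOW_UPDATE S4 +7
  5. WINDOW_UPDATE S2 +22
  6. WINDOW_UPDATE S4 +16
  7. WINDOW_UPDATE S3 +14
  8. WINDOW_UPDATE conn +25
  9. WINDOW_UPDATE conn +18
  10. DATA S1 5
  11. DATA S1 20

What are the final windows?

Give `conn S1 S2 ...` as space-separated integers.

Op 1: conn=23 S1=23 S2=23 S3=23 S4=33 blocked=[]
Op 2: conn=23 S1=23 S2=31 S3=23 S4=33 blocked=[]
Op 3: conn=11 S1=11 S2=31 S3=23 S4=33 blocked=[]
Op 4: conn=11 S1=11 S2=31 S3=23 S4=40 blocked=[]
Op 5: conn=11 S1=11 S2=53 S3=23 S4=40 blocked=[]
Op 6: conn=11 S1=11 S2=53 S3=23 S4=56 blocked=[]
Op 7: conn=11 S1=11 S2=53 S3=37 S4=56 blocked=[]
Op 8: conn=36 S1=11 S2=53 S3=37 S4=56 blocked=[]
Op 9: conn=54 S1=11 S2=53 S3=37 S4=56 blocked=[]
Op 10: conn=49 S1=6 S2=53 S3=37 S4=56 blocked=[]
Op 11: conn=29 S1=-14 S2=53 S3=37 S4=56 blocked=[1]

Answer: 29 -14 53 37 56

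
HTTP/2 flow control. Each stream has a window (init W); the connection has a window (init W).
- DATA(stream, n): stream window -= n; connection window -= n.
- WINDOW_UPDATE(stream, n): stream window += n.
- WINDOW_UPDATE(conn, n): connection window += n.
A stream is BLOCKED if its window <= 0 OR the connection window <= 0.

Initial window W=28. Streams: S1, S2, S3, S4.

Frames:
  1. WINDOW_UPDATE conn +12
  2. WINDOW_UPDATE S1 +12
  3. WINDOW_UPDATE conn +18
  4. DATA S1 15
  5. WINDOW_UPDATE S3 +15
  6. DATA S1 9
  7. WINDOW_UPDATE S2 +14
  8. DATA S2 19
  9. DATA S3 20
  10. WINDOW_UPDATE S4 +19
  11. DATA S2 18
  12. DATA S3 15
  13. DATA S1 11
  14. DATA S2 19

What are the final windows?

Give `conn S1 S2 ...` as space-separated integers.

Op 1: conn=40 S1=28 S2=28 S3=28 S4=28 blocked=[]
Op 2: conn=40 S1=40 S2=28 S3=28 S4=28 blocked=[]
Op 3: conn=58 S1=40 S2=28 S3=28 S4=28 blocked=[]
Op 4: conn=43 S1=25 S2=28 S3=28 S4=28 blocked=[]
Op 5: conn=43 S1=25 S2=28 S3=43 S4=28 blocked=[]
Op 6: conn=34 S1=16 S2=28 S3=43 S4=28 blocked=[]
Op 7: conn=34 S1=16 S2=42 S3=43 S4=28 blocked=[]
Op 8: conn=15 S1=16 S2=23 S3=43 S4=28 blocked=[]
Op 9: conn=-5 S1=16 S2=23 S3=23 S4=28 blocked=[1, 2, 3, 4]
Op 10: conn=-5 S1=16 S2=23 S3=23 S4=47 blocked=[1, 2, 3, 4]
Op 11: conn=-23 S1=16 S2=5 S3=23 S4=47 blocked=[1, 2, 3, 4]
Op 12: conn=-38 S1=16 S2=5 S3=8 S4=47 blocked=[1, 2, 3, 4]
Op 13: conn=-49 S1=5 S2=5 S3=8 S4=47 blocked=[1, 2, 3, 4]
Op 14: conn=-68 S1=5 S2=-14 S3=8 S4=47 blocked=[1, 2, 3, 4]

Answer: -68 5 -14 8 47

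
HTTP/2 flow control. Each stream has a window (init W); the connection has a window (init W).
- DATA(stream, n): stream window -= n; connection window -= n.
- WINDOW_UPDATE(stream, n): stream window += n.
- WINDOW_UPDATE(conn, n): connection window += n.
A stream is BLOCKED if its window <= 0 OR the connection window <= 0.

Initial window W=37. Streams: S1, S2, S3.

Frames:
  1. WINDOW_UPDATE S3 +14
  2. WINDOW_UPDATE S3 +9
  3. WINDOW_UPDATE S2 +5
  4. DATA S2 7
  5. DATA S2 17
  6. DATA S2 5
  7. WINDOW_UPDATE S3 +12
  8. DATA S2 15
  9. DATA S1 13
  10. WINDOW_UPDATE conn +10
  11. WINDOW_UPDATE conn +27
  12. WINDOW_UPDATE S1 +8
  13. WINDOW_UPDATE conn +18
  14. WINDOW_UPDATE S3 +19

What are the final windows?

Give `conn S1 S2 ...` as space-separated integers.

Op 1: conn=37 S1=37 S2=37 S3=51 blocked=[]
Op 2: conn=37 S1=37 S2=37 S3=60 blocked=[]
Op 3: conn=37 S1=37 S2=42 S3=60 blocked=[]
Op 4: conn=30 S1=37 S2=35 S3=60 blocked=[]
Op 5: conn=13 S1=37 S2=18 S3=60 blocked=[]
Op 6: conn=8 S1=37 S2=13 S3=60 blocked=[]
Op 7: conn=8 S1=37 S2=13 S3=72 blocked=[]
Op 8: conn=-7 S1=37 S2=-2 S3=72 blocked=[1, 2, 3]
Op 9: conn=-20 S1=24 S2=-2 S3=72 blocked=[1, 2, 3]
Op 10: conn=-10 S1=24 S2=-2 S3=72 blocked=[1, 2, 3]
Op 11: conn=17 S1=24 S2=-2 S3=72 blocked=[2]
Op 12: conn=17 S1=32 S2=-2 S3=72 blocked=[2]
Op 13: conn=35 S1=32 S2=-2 S3=72 blocked=[2]
Op 14: conn=35 S1=32 S2=-2 S3=91 blocked=[2]

Answer: 35 32 -2 91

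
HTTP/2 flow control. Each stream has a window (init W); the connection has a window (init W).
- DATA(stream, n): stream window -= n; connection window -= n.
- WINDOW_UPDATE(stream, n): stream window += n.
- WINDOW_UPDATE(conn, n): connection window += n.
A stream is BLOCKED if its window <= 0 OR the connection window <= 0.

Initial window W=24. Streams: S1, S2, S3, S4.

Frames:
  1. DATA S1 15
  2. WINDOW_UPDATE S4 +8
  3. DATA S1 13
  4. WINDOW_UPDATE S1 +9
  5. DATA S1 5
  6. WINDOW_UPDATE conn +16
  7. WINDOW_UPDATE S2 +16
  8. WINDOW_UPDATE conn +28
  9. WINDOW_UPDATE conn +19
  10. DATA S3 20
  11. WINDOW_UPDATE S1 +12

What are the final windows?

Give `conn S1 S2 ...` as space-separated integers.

Op 1: conn=9 S1=9 S2=24 S3=24 S4=24 blocked=[]
Op 2: conn=9 S1=9 S2=24 S3=24 S4=32 blocked=[]
Op 3: conn=-4 S1=-4 S2=24 S3=24 S4=32 blocked=[1, 2, 3, 4]
Op 4: conn=-4 S1=5 S2=24 S3=24 S4=32 blocked=[1, 2, 3, 4]
Op 5: conn=-9 S1=0 S2=24 S3=24 S4=32 blocked=[1, 2, 3, 4]
Op 6: conn=7 S1=0 S2=24 S3=24 S4=32 blocked=[1]
Op 7: conn=7 S1=0 S2=40 S3=24 S4=32 blocked=[1]
Op 8: conn=35 S1=0 S2=40 S3=24 S4=32 blocked=[1]
Op 9: conn=54 S1=0 S2=40 S3=24 S4=32 blocked=[1]
Op 10: conn=34 S1=0 S2=40 S3=4 S4=32 blocked=[1]
Op 11: conn=34 S1=12 S2=40 S3=4 S4=32 blocked=[]

Answer: 34 12 40 4 32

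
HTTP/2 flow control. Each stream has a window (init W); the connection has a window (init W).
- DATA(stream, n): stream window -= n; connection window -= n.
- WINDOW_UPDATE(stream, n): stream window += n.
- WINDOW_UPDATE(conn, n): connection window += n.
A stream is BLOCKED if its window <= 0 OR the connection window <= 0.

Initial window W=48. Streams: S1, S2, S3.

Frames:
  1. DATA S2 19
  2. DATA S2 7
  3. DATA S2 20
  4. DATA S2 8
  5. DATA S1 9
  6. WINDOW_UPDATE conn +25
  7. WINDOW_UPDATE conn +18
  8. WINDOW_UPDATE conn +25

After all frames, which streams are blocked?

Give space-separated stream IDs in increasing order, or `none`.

Op 1: conn=29 S1=48 S2=29 S3=48 blocked=[]
Op 2: conn=22 S1=48 S2=22 S3=48 blocked=[]
Op 3: conn=2 S1=48 S2=2 S3=48 blocked=[]
Op 4: conn=-6 S1=48 S2=-6 S3=48 blocked=[1, 2, 3]
Op 5: conn=-15 S1=39 S2=-6 S3=48 blocked=[1, 2, 3]
Op 6: conn=10 S1=39 S2=-6 S3=48 blocked=[2]
Op 7: conn=28 S1=39 S2=-6 S3=48 blocked=[2]
Op 8: conn=53 S1=39 S2=-6 S3=48 blocked=[2]

Answer: S2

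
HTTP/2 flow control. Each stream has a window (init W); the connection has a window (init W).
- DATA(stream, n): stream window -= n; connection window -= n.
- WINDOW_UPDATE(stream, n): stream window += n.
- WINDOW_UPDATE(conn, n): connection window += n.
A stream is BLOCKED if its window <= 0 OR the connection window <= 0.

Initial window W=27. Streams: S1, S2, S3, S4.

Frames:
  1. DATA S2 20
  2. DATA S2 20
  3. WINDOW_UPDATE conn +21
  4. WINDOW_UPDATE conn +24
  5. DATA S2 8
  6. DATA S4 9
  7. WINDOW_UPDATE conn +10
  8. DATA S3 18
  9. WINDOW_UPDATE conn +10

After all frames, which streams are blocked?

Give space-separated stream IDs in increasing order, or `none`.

Answer: S2

Derivation:
Op 1: conn=7 S1=27 S2=7 S3=27 S4=27 blocked=[]
Op 2: conn=-13 S1=27 S2=-13 S3=27 S4=27 blocked=[1, 2, 3, 4]
Op 3: conn=8 S1=27 S2=-13 S3=27 S4=27 blocked=[2]
Op 4: conn=32 S1=27 S2=-13 S3=27 S4=27 blocked=[2]
Op 5: conn=24 S1=27 S2=-21 S3=27 S4=27 blocked=[2]
Op 6: conn=15 S1=27 S2=-21 S3=27 S4=18 blocked=[2]
Op 7: conn=25 S1=27 S2=-21 S3=27 S4=18 blocked=[2]
Op 8: conn=7 S1=27 S2=-21 S3=9 S4=18 blocked=[2]
Op 9: conn=17 S1=27 S2=-21 S3=9 S4=18 blocked=[2]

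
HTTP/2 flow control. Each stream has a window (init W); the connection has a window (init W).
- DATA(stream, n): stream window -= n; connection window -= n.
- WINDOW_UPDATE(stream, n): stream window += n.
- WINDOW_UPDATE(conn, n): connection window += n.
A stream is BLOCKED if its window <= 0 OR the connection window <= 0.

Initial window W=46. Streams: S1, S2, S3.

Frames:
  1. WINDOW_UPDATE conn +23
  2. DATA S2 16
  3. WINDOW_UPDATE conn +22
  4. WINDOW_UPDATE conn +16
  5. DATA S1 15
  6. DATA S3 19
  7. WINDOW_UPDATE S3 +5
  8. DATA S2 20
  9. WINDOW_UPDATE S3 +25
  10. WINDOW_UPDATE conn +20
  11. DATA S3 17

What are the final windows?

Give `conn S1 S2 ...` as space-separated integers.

Op 1: conn=69 S1=46 S2=46 S3=46 blocked=[]
Op 2: conn=53 S1=46 S2=30 S3=46 blocked=[]
Op 3: conn=75 S1=46 S2=30 S3=46 blocked=[]
Op 4: conn=91 S1=46 S2=30 S3=46 blocked=[]
Op 5: conn=76 S1=31 S2=30 S3=46 blocked=[]
Op 6: conn=57 S1=31 S2=30 S3=27 blocked=[]
Op 7: conn=57 S1=31 S2=30 S3=32 blocked=[]
Op 8: conn=37 S1=31 S2=10 S3=32 blocked=[]
Op 9: conn=37 S1=31 S2=10 S3=57 blocked=[]
Op 10: conn=57 S1=31 S2=10 S3=57 blocked=[]
Op 11: conn=40 S1=31 S2=10 S3=40 blocked=[]

Answer: 40 31 10 40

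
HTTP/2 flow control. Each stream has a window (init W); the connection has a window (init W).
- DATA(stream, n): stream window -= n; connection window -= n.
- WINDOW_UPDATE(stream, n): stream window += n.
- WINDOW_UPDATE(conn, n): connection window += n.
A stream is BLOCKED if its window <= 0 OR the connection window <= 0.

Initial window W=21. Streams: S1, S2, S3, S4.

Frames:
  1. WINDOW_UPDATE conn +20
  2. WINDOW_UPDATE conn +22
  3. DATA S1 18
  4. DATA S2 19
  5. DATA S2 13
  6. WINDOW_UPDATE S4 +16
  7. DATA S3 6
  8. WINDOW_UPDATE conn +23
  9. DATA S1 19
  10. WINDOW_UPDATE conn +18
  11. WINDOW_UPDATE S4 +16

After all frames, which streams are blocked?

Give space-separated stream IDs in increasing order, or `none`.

Answer: S1 S2

Derivation:
Op 1: conn=41 S1=21 S2=21 S3=21 S4=21 blocked=[]
Op 2: conn=63 S1=21 S2=21 S3=21 S4=21 blocked=[]
Op 3: conn=45 S1=3 S2=21 S3=21 S4=21 blocked=[]
Op 4: conn=26 S1=3 S2=2 S3=21 S4=21 blocked=[]
Op 5: conn=13 S1=3 S2=-11 S3=21 S4=21 blocked=[2]
Op 6: conn=13 S1=3 S2=-11 S3=21 S4=37 blocked=[2]
Op 7: conn=7 S1=3 S2=-11 S3=15 S4=37 blocked=[2]
Op 8: conn=30 S1=3 S2=-11 S3=15 S4=37 blocked=[2]
Op 9: conn=11 S1=-16 S2=-11 S3=15 S4=37 blocked=[1, 2]
Op 10: conn=29 S1=-16 S2=-11 S3=15 S4=37 blocked=[1, 2]
Op 11: conn=29 S1=-16 S2=-11 S3=15 S4=53 blocked=[1, 2]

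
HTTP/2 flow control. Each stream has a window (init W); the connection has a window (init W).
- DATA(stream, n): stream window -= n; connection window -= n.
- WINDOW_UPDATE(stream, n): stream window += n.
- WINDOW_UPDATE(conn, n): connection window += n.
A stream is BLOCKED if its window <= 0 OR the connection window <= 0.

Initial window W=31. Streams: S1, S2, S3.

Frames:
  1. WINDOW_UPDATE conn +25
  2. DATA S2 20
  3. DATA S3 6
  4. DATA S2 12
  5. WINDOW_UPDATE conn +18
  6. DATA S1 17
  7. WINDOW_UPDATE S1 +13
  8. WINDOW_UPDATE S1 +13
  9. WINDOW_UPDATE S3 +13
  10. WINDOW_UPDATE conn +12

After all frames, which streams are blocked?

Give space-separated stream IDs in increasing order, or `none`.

Answer: S2

Derivation:
Op 1: conn=56 S1=31 S2=31 S3=31 blocked=[]
Op 2: conn=36 S1=31 S2=11 S3=31 blocked=[]
Op 3: conn=30 S1=31 S2=11 S3=25 blocked=[]
Op 4: conn=18 S1=31 S2=-1 S3=25 blocked=[2]
Op 5: conn=36 S1=31 S2=-1 S3=25 blocked=[2]
Op 6: conn=19 S1=14 S2=-1 S3=25 blocked=[2]
Op 7: conn=19 S1=27 S2=-1 S3=25 blocked=[2]
Op 8: conn=19 S1=40 S2=-1 S3=25 blocked=[2]
Op 9: conn=19 S1=40 S2=-1 S3=38 blocked=[2]
Op 10: conn=31 S1=40 S2=-1 S3=38 blocked=[2]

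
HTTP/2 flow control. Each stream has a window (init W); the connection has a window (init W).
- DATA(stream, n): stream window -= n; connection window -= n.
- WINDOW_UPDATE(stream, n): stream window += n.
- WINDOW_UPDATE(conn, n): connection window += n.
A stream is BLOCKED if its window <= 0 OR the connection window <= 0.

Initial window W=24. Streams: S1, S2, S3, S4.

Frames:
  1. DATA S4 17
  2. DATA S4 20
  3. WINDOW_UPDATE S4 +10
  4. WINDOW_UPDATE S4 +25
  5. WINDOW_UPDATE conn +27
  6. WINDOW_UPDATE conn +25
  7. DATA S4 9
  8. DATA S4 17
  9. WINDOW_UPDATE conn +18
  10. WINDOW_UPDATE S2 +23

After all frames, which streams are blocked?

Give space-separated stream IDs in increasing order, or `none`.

Op 1: conn=7 S1=24 S2=24 S3=24 S4=7 blocked=[]
Op 2: conn=-13 S1=24 S2=24 S3=24 S4=-13 blocked=[1, 2, 3, 4]
Op 3: conn=-13 S1=24 S2=24 S3=24 S4=-3 blocked=[1, 2, 3, 4]
Op 4: conn=-13 S1=24 S2=24 S3=24 S4=22 blocked=[1, 2, 3, 4]
Op 5: conn=14 S1=24 S2=24 S3=24 S4=22 blocked=[]
Op 6: conn=39 S1=24 S2=24 S3=24 S4=22 blocked=[]
Op 7: conn=30 S1=24 S2=24 S3=24 S4=13 blocked=[]
Op 8: conn=13 S1=24 S2=24 S3=24 S4=-4 blocked=[4]
Op 9: conn=31 S1=24 S2=24 S3=24 S4=-4 blocked=[4]
Op 10: conn=31 S1=24 S2=47 S3=24 S4=-4 blocked=[4]

Answer: S4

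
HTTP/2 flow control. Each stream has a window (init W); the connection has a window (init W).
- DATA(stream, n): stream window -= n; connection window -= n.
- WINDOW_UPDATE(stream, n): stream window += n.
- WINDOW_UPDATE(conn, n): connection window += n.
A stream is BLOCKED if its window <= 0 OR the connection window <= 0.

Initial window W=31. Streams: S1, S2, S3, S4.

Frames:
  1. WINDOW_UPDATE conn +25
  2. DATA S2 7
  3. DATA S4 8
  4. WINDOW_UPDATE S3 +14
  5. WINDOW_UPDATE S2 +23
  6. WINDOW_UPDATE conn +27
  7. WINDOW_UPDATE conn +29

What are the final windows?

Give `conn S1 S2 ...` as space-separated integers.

Answer: 97 31 47 45 23

Derivation:
Op 1: conn=56 S1=31 S2=31 S3=31 S4=31 blocked=[]
Op 2: conn=49 S1=31 S2=24 S3=31 S4=31 blocked=[]
Op 3: conn=41 S1=31 S2=24 S3=31 S4=23 blocked=[]
Op 4: conn=41 S1=31 S2=24 S3=45 S4=23 blocked=[]
Op 5: conn=41 S1=31 S2=47 S3=45 S4=23 blocked=[]
Op 6: conn=68 S1=31 S2=47 S3=45 S4=23 blocked=[]
Op 7: conn=97 S1=31 S2=47 S3=45 S4=23 blocked=[]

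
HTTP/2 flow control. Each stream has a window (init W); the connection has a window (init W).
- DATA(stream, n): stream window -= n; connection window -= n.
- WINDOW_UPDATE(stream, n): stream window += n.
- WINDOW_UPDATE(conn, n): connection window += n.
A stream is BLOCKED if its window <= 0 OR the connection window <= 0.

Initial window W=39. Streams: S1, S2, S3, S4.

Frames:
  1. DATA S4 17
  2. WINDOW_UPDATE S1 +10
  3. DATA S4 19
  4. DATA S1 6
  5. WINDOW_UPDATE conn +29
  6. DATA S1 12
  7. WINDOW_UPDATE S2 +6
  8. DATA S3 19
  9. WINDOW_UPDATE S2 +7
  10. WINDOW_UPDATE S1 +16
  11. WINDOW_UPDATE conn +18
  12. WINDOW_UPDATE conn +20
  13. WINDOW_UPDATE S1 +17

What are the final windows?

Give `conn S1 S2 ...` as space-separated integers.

Answer: 33 64 52 20 3

Derivation:
Op 1: conn=22 S1=39 S2=39 S3=39 S4=22 blocked=[]
Op 2: conn=22 S1=49 S2=39 S3=39 S4=22 blocked=[]
Op 3: conn=3 S1=49 S2=39 S3=39 S4=3 blocked=[]
Op 4: conn=-3 S1=43 S2=39 S3=39 S4=3 blocked=[1, 2, 3, 4]
Op 5: conn=26 S1=43 S2=39 S3=39 S4=3 blocked=[]
Op 6: conn=14 S1=31 S2=39 S3=39 S4=3 blocked=[]
Op 7: conn=14 S1=31 S2=45 S3=39 S4=3 blocked=[]
Op 8: conn=-5 S1=31 S2=45 S3=20 S4=3 blocked=[1, 2, 3, 4]
Op 9: conn=-5 S1=31 S2=52 S3=20 S4=3 blocked=[1, 2, 3, 4]
Op 10: conn=-5 S1=47 S2=52 S3=20 S4=3 blocked=[1, 2, 3, 4]
Op 11: conn=13 S1=47 S2=52 S3=20 S4=3 blocked=[]
Op 12: conn=33 S1=47 S2=52 S3=20 S4=3 blocked=[]
Op 13: conn=33 S1=64 S2=52 S3=20 S4=3 blocked=[]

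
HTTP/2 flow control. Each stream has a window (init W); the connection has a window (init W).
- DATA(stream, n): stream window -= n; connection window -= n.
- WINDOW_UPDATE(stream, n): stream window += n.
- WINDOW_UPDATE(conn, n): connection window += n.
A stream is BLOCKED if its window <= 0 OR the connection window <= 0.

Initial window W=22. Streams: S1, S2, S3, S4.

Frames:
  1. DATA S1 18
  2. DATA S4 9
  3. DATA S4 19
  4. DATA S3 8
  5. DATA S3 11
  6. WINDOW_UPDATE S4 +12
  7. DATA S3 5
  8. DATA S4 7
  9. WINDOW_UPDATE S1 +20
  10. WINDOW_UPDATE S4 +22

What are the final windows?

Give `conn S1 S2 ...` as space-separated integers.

Op 1: conn=4 S1=4 S2=22 S3=22 S4=22 blocked=[]
Op 2: conn=-5 S1=4 S2=22 S3=22 S4=13 blocked=[1, 2, 3, 4]
Op 3: conn=-24 S1=4 S2=22 S3=22 S4=-6 blocked=[1, 2, 3, 4]
Op 4: conn=-32 S1=4 S2=22 S3=14 S4=-6 blocked=[1, 2, 3, 4]
Op 5: conn=-43 S1=4 S2=22 S3=3 S4=-6 blocked=[1, 2, 3, 4]
Op 6: conn=-43 S1=4 S2=22 S3=3 S4=6 blocked=[1, 2, 3, 4]
Op 7: conn=-48 S1=4 S2=22 S3=-2 S4=6 blocked=[1, 2, 3, 4]
Op 8: conn=-55 S1=4 S2=22 S3=-2 S4=-1 blocked=[1, 2, 3, 4]
Op 9: conn=-55 S1=24 S2=22 S3=-2 S4=-1 blocked=[1, 2, 3, 4]
Op 10: conn=-55 S1=24 S2=22 S3=-2 S4=21 blocked=[1, 2, 3, 4]

Answer: -55 24 22 -2 21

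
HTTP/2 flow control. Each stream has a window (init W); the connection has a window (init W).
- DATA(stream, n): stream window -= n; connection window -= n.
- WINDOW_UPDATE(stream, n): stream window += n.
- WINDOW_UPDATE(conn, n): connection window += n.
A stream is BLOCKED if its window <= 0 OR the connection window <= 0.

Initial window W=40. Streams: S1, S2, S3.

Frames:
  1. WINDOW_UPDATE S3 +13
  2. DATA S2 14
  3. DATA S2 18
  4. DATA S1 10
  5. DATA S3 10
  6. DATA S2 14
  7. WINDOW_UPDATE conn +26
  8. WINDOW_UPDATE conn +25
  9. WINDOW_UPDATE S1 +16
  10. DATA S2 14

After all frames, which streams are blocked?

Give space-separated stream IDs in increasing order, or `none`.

Answer: S2

Derivation:
Op 1: conn=40 S1=40 S2=40 S3=53 blocked=[]
Op 2: conn=26 S1=40 S2=26 S3=53 blocked=[]
Op 3: conn=8 S1=40 S2=8 S3=53 blocked=[]
Op 4: conn=-2 S1=30 S2=8 S3=53 blocked=[1, 2, 3]
Op 5: conn=-12 S1=30 S2=8 S3=43 blocked=[1, 2, 3]
Op 6: conn=-26 S1=30 S2=-6 S3=43 blocked=[1, 2, 3]
Op 7: conn=0 S1=30 S2=-6 S3=43 blocked=[1, 2, 3]
Op 8: conn=25 S1=30 S2=-6 S3=43 blocked=[2]
Op 9: conn=25 S1=46 S2=-6 S3=43 blocked=[2]
Op 10: conn=11 S1=46 S2=-20 S3=43 blocked=[2]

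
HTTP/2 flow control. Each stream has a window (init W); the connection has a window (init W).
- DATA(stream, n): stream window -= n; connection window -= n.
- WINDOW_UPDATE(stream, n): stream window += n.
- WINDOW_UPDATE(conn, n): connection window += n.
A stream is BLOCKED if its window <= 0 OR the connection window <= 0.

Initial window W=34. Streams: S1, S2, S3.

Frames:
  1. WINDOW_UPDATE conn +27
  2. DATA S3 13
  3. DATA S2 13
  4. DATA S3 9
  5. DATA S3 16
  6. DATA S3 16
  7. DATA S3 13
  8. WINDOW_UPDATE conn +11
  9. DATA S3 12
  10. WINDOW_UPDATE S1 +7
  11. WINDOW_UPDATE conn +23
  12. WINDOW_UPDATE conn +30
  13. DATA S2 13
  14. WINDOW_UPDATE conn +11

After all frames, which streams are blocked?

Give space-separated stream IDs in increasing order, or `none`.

Op 1: conn=61 S1=34 S2=34 S3=34 blocked=[]
Op 2: conn=48 S1=34 S2=34 S3=21 blocked=[]
Op 3: conn=35 S1=34 S2=21 S3=21 blocked=[]
Op 4: conn=26 S1=34 S2=21 S3=12 blocked=[]
Op 5: conn=10 S1=34 S2=21 S3=-4 blocked=[3]
Op 6: conn=-6 S1=34 S2=21 S3=-20 blocked=[1, 2, 3]
Op 7: conn=-19 S1=34 S2=21 S3=-33 blocked=[1, 2, 3]
Op 8: conn=-8 S1=34 S2=21 S3=-33 blocked=[1, 2, 3]
Op 9: conn=-20 S1=34 S2=21 S3=-45 blocked=[1, 2, 3]
Op 10: conn=-20 S1=41 S2=21 S3=-45 blocked=[1, 2, 3]
Op 11: conn=3 S1=41 S2=21 S3=-45 blocked=[3]
Op 12: conn=33 S1=41 S2=21 S3=-45 blocked=[3]
Op 13: conn=20 S1=41 S2=8 S3=-45 blocked=[3]
Op 14: conn=31 S1=41 S2=8 S3=-45 blocked=[3]

Answer: S3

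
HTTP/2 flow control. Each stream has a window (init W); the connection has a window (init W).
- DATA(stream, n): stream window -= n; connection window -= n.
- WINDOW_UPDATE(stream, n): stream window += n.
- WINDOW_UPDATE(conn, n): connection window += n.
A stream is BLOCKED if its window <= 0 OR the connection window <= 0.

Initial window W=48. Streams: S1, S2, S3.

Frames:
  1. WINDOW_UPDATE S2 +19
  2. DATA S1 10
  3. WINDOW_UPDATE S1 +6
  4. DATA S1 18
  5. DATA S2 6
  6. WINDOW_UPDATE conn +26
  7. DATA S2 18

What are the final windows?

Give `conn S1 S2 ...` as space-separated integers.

Answer: 22 26 43 48

Derivation:
Op 1: conn=48 S1=48 S2=67 S3=48 blocked=[]
Op 2: conn=38 S1=38 S2=67 S3=48 blocked=[]
Op 3: conn=38 S1=44 S2=67 S3=48 blocked=[]
Op 4: conn=20 S1=26 S2=67 S3=48 blocked=[]
Op 5: conn=14 S1=26 S2=61 S3=48 blocked=[]
Op 6: conn=40 S1=26 S2=61 S3=48 blocked=[]
Op 7: conn=22 S1=26 S2=43 S3=48 blocked=[]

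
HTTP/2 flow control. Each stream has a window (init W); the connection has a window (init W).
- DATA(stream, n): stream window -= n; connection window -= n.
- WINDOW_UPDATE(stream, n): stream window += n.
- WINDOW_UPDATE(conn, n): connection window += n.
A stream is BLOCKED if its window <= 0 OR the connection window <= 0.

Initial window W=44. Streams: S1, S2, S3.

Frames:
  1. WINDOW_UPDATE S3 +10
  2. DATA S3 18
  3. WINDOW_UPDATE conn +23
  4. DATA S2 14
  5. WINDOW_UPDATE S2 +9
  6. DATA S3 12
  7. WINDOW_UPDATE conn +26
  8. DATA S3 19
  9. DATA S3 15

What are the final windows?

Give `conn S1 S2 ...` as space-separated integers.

Answer: 15 44 39 -10

Derivation:
Op 1: conn=44 S1=44 S2=44 S3=54 blocked=[]
Op 2: conn=26 S1=44 S2=44 S3=36 blocked=[]
Op 3: conn=49 S1=44 S2=44 S3=36 blocked=[]
Op 4: conn=35 S1=44 S2=30 S3=36 blocked=[]
Op 5: conn=35 S1=44 S2=39 S3=36 blocked=[]
Op 6: conn=23 S1=44 S2=39 S3=24 blocked=[]
Op 7: conn=49 S1=44 S2=39 S3=24 blocked=[]
Op 8: conn=30 S1=44 S2=39 S3=5 blocked=[]
Op 9: conn=15 S1=44 S2=39 S3=-10 blocked=[3]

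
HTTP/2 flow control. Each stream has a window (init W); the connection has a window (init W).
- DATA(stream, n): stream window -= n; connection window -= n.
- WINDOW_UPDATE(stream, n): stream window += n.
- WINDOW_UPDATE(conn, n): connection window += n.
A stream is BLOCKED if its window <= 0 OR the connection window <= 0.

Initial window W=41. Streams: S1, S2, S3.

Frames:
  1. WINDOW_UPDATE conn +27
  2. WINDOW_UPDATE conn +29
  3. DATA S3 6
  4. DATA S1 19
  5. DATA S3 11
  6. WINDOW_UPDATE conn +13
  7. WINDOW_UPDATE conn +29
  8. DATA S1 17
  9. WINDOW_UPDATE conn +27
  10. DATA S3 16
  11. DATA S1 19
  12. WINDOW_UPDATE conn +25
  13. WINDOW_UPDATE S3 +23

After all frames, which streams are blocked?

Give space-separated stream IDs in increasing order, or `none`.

Answer: S1

Derivation:
Op 1: conn=68 S1=41 S2=41 S3=41 blocked=[]
Op 2: conn=97 S1=41 S2=41 S3=41 blocked=[]
Op 3: conn=91 S1=41 S2=41 S3=35 blocked=[]
Op 4: conn=72 S1=22 S2=41 S3=35 blocked=[]
Op 5: conn=61 S1=22 S2=41 S3=24 blocked=[]
Op 6: conn=74 S1=22 S2=41 S3=24 blocked=[]
Op 7: conn=103 S1=22 S2=41 S3=24 blocked=[]
Op 8: conn=86 S1=5 S2=41 S3=24 blocked=[]
Op 9: conn=113 S1=5 S2=41 S3=24 blocked=[]
Op 10: conn=97 S1=5 S2=41 S3=8 blocked=[]
Op 11: conn=78 S1=-14 S2=41 S3=8 blocked=[1]
Op 12: conn=103 S1=-14 S2=41 S3=8 blocked=[1]
Op 13: conn=103 S1=-14 S2=41 S3=31 blocked=[1]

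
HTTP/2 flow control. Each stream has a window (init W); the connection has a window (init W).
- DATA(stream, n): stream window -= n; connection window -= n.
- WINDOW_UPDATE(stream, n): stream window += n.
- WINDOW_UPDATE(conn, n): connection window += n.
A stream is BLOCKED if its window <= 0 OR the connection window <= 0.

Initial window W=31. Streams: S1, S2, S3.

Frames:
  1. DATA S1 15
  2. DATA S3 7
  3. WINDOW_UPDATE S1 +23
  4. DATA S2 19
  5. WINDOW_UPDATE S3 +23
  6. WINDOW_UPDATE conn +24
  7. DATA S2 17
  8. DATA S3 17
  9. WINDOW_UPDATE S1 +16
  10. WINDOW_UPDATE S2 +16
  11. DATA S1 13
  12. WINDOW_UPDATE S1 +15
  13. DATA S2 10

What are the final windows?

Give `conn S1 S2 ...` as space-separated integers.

Op 1: conn=16 S1=16 S2=31 S3=31 blocked=[]
Op 2: conn=9 S1=16 S2=31 S3=24 blocked=[]
Op 3: conn=9 S1=39 S2=31 S3=24 blocked=[]
Op 4: conn=-10 S1=39 S2=12 S3=24 blocked=[1, 2, 3]
Op 5: conn=-10 S1=39 S2=12 S3=47 blocked=[1, 2, 3]
Op 6: conn=14 S1=39 S2=12 S3=47 blocked=[]
Op 7: conn=-3 S1=39 S2=-5 S3=47 blocked=[1, 2, 3]
Op 8: conn=-20 S1=39 S2=-5 S3=30 blocked=[1, 2, 3]
Op 9: conn=-20 S1=55 S2=-5 S3=30 blocked=[1, 2, 3]
Op 10: conn=-20 S1=55 S2=11 S3=30 blocked=[1, 2, 3]
Op 11: conn=-33 S1=42 S2=11 S3=30 blocked=[1, 2, 3]
Op 12: conn=-33 S1=57 S2=11 S3=30 blocked=[1, 2, 3]
Op 13: conn=-43 S1=57 S2=1 S3=30 blocked=[1, 2, 3]

Answer: -43 57 1 30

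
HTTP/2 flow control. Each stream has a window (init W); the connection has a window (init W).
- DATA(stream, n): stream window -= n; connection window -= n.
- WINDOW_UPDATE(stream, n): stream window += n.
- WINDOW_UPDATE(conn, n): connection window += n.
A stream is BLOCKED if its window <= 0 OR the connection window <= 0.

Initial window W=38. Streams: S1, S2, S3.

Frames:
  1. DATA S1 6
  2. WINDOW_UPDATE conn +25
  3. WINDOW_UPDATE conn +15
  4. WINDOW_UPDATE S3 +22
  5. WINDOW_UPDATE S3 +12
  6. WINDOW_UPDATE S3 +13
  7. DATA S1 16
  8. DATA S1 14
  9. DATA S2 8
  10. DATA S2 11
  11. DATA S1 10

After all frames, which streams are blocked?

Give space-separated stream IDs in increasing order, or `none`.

Op 1: conn=32 S1=32 S2=38 S3=38 blocked=[]
Op 2: conn=57 S1=32 S2=38 S3=38 blocked=[]
Op 3: conn=72 S1=32 S2=38 S3=38 blocked=[]
Op 4: conn=72 S1=32 S2=38 S3=60 blocked=[]
Op 5: conn=72 S1=32 S2=38 S3=72 blocked=[]
Op 6: conn=72 S1=32 S2=38 S3=85 blocked=[]
Op 7: conn=56 S1=16 S2=38 S3=85 blocked=[]
Op 8: conn=42 S1=2 S2=38 S3=85 blocked=[]
Op 9: conn=34 S1=2 S2=30 S3=85 blocked=[]
Op 10: conn=23 S1=2 S2=19 S3=85 blocked=[]
Op 11: conn=13 S1=-8 S2=19 S3=85 blocked=[1]

Answer: S1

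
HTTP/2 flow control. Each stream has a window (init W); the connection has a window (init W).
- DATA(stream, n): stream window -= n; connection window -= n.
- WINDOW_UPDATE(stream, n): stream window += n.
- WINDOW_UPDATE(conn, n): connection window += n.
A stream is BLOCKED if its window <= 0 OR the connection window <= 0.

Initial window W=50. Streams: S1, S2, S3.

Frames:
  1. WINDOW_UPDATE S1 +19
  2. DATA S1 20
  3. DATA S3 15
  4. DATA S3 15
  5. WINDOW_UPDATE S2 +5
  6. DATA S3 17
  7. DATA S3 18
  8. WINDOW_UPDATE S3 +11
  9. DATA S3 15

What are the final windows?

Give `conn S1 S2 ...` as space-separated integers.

Answer: -50 49 55 -19

Derivation:
Op 1: conn=50 S1=69 S2=50 S3=50 blocked=[]
Op 2: conn=30 S1=49 S2=50 S3=50 blocked=[]
Op 3: conn=15 S1=49 S2=50 S3=35 blocked=[]
Op 4: conn=0 S1=49 S2=50 S3=20 blocked=[1, 2, 3]
Op 5: conn=0 S1=49 S2=55 S3=20 blocked=[1, 2, 3]
Op 6: conn=-17 S1=49 S2=55 S3=3 blocked=[1, 2, 3]
Op 7: conn=-35 S1=49 S2=55 S3=-15 blocked=[1, 2, 3]
Op 8: conn=-35 S1=49 S2=55 S3=-4 blocked=[1, 2, 3]
Op 9: conn=-50 S1=49 S2=55 S3=-19 blocked=[1, 2, 3]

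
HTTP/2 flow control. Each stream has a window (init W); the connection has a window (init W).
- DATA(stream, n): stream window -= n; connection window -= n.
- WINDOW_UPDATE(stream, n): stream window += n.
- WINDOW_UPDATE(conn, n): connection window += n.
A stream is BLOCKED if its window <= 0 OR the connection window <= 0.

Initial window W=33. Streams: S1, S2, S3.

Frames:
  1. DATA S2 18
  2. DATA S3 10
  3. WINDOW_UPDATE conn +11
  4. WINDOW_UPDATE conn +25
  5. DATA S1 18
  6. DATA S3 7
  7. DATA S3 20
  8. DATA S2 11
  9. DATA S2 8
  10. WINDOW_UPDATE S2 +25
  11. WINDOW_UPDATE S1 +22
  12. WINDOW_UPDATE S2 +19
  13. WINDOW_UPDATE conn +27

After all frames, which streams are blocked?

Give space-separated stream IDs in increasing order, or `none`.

Answer: S3

Derivation:
Op 1: conn=15 S1=33 S2=15 S3=33 blocked=[]
Op 2: conn=5 S1=33 S2=15 S3=23 blocked=[]
Op 3: conn=16 S1=33 S2=15 S3=23 blocked=[]
Op 4: conn=41 S1=33 S2=15 S3=23 blocked=[]
Op 5: conn=23 S1=15 S2=15 S3=23 blocked=[]
Op 6: conn=16 S1=15 S2=15 S3=16 blocked=[]
Op 7: conn=-4 S1=15 S2=15 S3=-4 blocked=[1, 2, 3]
Op 8: conn=-15 S1=15 S2=4 S3=-4 blocked=[1, 2, 3]
Op 9: conn=-23 S1=15 S2=-4 S3=-4 blocked=[1, 2, 3]
Op 10: conn=-23 S1=15 S2=21 S3=-4 blocked=[1, 2, 3]
Op 11: conn=-23 S1=37 S2=21 S3=-4 blocked=[1, 2, 3]
Op 12: conn=-23 S1=37 S2=40 S3=-4 blocked=[1, 2, 3]
Op 13: conn=4 S1=37 S2=40 S3=-4 blocked=[3]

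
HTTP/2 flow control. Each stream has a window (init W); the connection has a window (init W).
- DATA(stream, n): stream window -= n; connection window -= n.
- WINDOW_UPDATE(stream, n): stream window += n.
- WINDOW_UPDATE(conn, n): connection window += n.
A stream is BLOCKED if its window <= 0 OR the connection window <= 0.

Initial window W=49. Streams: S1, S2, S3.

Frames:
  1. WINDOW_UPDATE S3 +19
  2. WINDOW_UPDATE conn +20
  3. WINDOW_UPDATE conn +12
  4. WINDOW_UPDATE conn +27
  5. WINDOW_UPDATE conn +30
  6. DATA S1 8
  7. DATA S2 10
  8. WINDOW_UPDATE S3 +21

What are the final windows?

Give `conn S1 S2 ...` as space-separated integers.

Op 1: conn=49 S1=49 S2=49 S3=68 blocked=[]
Op 2: conn=69 S1=49 S2=49 S3=68 blocked=[]
Op 3: conn=81 S1=49 S2=49 S3=68 blocked=[]
Op 4: conn=108 S1=49 S2=49 S3=68 blocked=[]
Op 5: conn=138 S1=49 S2=49 S3=68 blocked=[]
Op 6: conn=130 S1=41 S2=49 S3=68 blocked=[]
Op 7: conn=120 S1=41 S2=39 S3=68 blocked=[]
Op 8: conn=120 S1=41 S2=39 S3=89 blocked=[]

Answer: 120 41 39 89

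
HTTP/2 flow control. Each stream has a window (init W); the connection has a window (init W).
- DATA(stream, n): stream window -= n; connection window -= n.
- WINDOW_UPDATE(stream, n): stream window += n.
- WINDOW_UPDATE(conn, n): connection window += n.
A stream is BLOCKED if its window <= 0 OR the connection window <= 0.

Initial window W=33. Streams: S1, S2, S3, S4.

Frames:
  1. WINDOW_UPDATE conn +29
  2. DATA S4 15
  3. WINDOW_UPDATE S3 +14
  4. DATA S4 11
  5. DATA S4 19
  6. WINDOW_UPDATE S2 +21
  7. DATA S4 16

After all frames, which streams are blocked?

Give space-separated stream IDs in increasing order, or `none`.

Answer: S4

Derivation:
Op 1: conn=62 S1=33 S2=33 S3=33 S4=33 blocked=[]
Op 2: conn=47 S1=33 S2=33 S3=33 S4=18 blocked=[]
Op 3: conn=47 S1=33 S2=33 S3=47 S4=18 blocked=[]
Op 4: conn=36 S1=33 S2=33 S3=47 S4=7 blocked=[]
Op 5: conn=17 S1=33 S2=33 S3=47 S4=-12 blocked=[4]
Op 6: conn=17 S1=33 S2=54 S3=47 S4=-12 blocked=[4]
Op 7: conn=1 S1=33 S2=54 S3=47 S4=-28 blocked=[4]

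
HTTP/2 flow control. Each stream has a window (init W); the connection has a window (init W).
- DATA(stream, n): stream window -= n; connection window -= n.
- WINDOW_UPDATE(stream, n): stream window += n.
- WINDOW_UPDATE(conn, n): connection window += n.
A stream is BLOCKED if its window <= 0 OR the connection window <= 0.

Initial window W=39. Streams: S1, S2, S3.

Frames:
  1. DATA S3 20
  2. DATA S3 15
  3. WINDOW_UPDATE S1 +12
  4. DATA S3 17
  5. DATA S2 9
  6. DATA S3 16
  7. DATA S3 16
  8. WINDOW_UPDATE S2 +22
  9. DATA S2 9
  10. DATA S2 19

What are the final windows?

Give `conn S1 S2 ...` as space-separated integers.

Answer: -82 51 24 -45

Derivation:
Op 1: conn=19 S1=39 S2=39 S3=19 blocked=[]
Op 2: conn=4 S1=39 S2=39 S3=4 blocked=[]
Op 3: conn=4 S1=51 S2=39 S3=4 blocked=[]
Op 4: conn=-13 S1=51 S2=39 S3=-13 blocked=[1, 2, 3]
Op 5: conn=-22 S1=51 S2=30 S3=-13 blocked=[1, 2, 3]
Op 6: conn=-38 S1=51 S2=30 S3=-29 blocked=[1, 2, 3]
Op 7: conn=-54 S1=51 S2=30 S3=-45 blocked=[1, 2, 3]
Op 8: conn=-54 S1=51 S2=52 S3=-45 blocked=[1, 2, 3]
Op 9: conn=-63 S1=51 S2=43 S3=-45 blocked=[1, 2, 3]
Op 10: conn=-82 S1=51 S2=24 S3=-45 blocked=[1, 2, 3]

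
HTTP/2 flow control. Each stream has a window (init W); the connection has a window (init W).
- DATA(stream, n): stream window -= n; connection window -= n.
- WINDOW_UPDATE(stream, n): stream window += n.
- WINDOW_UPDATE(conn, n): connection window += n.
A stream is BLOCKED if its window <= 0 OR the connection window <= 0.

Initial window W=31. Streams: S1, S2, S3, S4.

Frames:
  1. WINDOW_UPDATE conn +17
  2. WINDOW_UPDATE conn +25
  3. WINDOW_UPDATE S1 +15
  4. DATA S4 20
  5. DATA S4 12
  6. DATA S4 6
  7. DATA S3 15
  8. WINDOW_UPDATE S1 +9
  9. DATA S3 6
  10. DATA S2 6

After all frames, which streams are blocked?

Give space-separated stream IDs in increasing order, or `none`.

Op 1: conn=48 S1=31 S2=31 S3=31 S4=31 blocked=[]
Op 2: conn=73 S1=31 S2=31 S3=31 S4=31 blocked=[]
Op 3: conn=73 S1=46 S2=31 S3=31 S4=31 blocked=[]
Op 4: conn=53 S1=46 S2=31 S3=31 S4=11 blocked=[]
Op 5: conn=41 S1=46 S2=31 S3=31 S4=-1 blocked=[4]
Op 6: conn=35 S1=46 S2=31 S3=31 S4=-7 blocked=[4]
Op 7: conn=20 S1=46 S2=31 S3=16 S4=-7 blocked=[4]
Op 8: conn=20 S1=55 S2=31 S3=16 S4=-7 blocked=[4]
Op 9: conn=14 S1=55 S2=31 S3=10 S4=-7 blocked=[4]
Op 10: conn=8 S1=55 S2=25 S3=10 S4=-7 blocked=[4]

Answer: S4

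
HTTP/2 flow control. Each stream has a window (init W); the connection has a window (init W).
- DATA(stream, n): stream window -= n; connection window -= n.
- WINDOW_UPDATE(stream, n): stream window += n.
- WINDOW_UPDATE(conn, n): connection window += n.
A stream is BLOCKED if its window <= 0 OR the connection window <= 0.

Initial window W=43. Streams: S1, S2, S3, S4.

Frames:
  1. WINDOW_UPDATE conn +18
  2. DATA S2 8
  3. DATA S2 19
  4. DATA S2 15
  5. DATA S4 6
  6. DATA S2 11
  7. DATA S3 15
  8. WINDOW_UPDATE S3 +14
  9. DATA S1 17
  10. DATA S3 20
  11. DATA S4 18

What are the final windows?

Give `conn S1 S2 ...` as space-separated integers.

Answer: -68 26 -10 22 19

Derivation:
Op 1: conn=61 S1=43 S2=43 S3=43 S4=43 blocked=[]
Op 2: conn=53 S1=43 S2=35 S3=43 S4=43 blocked=[]
Op 3: conn=34 S1=43 S2=16 S3=43 S4=43 blocked=[]
Op 4: conn=19 S1=43 S2=1 S3=43 S4=43 blocked=[]
Op 5: conn=13 S1=43 S2=1 S3=43 S4=37 blocked=[]
Op 6: conn=2 S1=43 S2=-10 S3=43 S4=37 blocked=[2]
Op 7: conn=-13 S1=43 S2=-10 S3=28 S4=37 blocked=[1, 2, 3, 4]
Op 8: conn=-13 S1=43 S2=-10 S3=42 S4=37 blocked=[1, 2, 3, 4]
Op 9: conn=-30 S1=26 S2=-10 S3=42 S4=37 blocked=[1, 2, 3, 4]
Op 10: conn=-50 S1=26 S2=-10 S3=22 S4=37 blocked=[1, 2, 3, 4]
Op 11: conn=-68 S1=26 S2=-10 S3=22 S4=19 blocked=[1, 2, 3, 4]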